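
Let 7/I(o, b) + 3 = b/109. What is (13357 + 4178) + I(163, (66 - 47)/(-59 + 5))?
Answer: 309924993/17677 ≈ 17533.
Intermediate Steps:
I(o, b) = 7/(-3 + b/109)
(13357 + 4178) + I(163, (66 - 47)/(-59 + 5)) = (13357 + 4178) + 763/(-327 + (66 - 47)/(-59 + 5)) = 17535 + 763/(-327 + 19/(-54)) = 17535 + 763/(-327 + 19*(-1/54)) = 17535 + 763/(-327 - 19/54) = 17535 + 763/(-17677/54) = 17535 + 763*(-54/17677) = 17535 - 41202/17677 = 309924993/17677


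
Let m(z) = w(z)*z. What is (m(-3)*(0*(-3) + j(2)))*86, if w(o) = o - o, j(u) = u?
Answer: 0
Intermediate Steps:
w(o) = 0
m(z) = 0 (m(z) = 0*z = 0)
(m(-3)*(0*(-3) + j(2)))*86 = (0*(0*(-3) + 2))*86 = (0*(0 + 2))*86 = (0*2)*86 = 0*86 = 0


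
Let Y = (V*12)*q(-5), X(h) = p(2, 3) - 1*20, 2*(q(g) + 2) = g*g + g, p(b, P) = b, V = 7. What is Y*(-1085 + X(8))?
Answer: -741216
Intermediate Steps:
q(g) = -2 + g/2 + g**2/2 (q(g) = -2 + (g*g + g)/2 = -2 + (g**2 + g)/2 = -2 + (g + g**2)/2 = -2 + (g/2 + g**2/2) = -2 + g/2 + g**2/2)
X(h) = -18 (X(h) = 2 - 1*20 = 2 - 20 = -18)
Y = 672 (Y = (7*12)*(-2 + (1/2)*(-5) + (1/2)*(-5)**2) = 84*(-2 - 5/2 + (1/2)*25) = 84*(-2 - 5/2 + 25/2) = 84*8 = 672)
Y*(-1085 + X(8)) = 672*(-1085 - 18) = 672*(-1103) = -741216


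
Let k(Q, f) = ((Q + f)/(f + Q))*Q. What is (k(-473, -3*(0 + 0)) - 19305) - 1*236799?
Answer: -256577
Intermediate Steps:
k(Q, f) = Q (k(Q, f) = ((Q + f)/(Q + f))*Q = 1*Q = Q)
(k(-473, -3*(0 + 0)) - 19305) - 1*236799 = (-473 - 19305) - 1*236799 = -19778 - 236799 = -256577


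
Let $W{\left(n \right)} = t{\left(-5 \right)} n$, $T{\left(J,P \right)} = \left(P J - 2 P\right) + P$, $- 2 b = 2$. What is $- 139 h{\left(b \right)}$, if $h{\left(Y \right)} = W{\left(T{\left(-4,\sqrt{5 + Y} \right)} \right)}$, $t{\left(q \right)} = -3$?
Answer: $-4170$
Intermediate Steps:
$b = -1$ ($b = \left(- \frac{1}{2}\right) 2 = -1$)
$T{\left(J,P \right)} = - P + J P$ ($T{\left(J,P \right)} = \left(J P - 2 P\right) + P = \left(- 2 P + J P\right) + P = - P + J P$)
$W{\left(n \right)} = - 3 n$
$h{\left(Y \right)} = 15 \sqrt{5 + Y}$ ($h{\left(Y \right)} = - 3 \sqrt{5 + Y} \left(-1 - 4\right) = - 3 \sqrt{5 + Y} \left(-5\right) = - 3 \left(- 5 \sqrt{5 + Y}\right) = 15 \sqrt{5 + Y}$)
$- 139 h{\left(b \right)} = - 139 \cdot 15 \sqrt{5 - 1} = - 139 \cdot 15 \sqrt{4} = - 139 \cdot 15 \cdot 2 = \left(-139\right) 30 = -4170$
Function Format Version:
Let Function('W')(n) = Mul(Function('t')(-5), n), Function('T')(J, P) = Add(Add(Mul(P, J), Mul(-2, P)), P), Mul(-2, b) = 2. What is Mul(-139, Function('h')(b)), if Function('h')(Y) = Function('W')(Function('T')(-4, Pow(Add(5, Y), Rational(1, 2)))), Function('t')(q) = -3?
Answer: -4170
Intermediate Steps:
b = -1 (b = Mul(Rational(-1, 2), 2) = -1)
Function('T')(J, P) = Add(Mul(-1, P), Mul(J, P)) (Function('T')(J, P) = Add(Add(Mul(J, P), Mul(-2, P)), P) = Add(Add(Mul(-2, P), Mul(J, P)), P) = Add(Mul(-1, P), Mul(J, P)))
Function('W')(n) = Mul(-3, n)
Function('h')(Y) = Mul(15, Pow(Add(5, Y), Rational(1, 2))) (Function('h')(Y) = Mul(-3, Mul(Pow(Add(5, Y), Rational(1, 2)), Add(-1, -4))) = Mul(-3, Mul(Pow(Add(5, Y), Rational(1, 2)), -5)) = Mul(-3, Mul(-5, Pow(Add(5, Y), Rational(1, 2)))) = Mul(15, Pow(Add(5, Y), Rational(1, 2))))
Mul(-139, Function('h')(b)) = Mul(-139, Mul(15, Pow(Add(5, -1), Rational(1, 2)))) = Mul(-139, Mul(15, Pow(4, Rational(1, 2)))) = Mul(-139, Mul(15, 2)) = Mul(-139, 30) = -4170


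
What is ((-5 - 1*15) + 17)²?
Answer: 9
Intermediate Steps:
((-5 - 1*15) + 17)² = ((-5 - 15) + 17)² = (-20 + 17)² = (-3)² = 9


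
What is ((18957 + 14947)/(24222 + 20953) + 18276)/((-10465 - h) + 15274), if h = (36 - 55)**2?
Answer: 15877927/3864200 ≈ 4.1090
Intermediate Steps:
h = 361 (h = (-19)**2 = 361)
((18957 + 14947)/(24222 + 20953) + 18276)/((-10465 - h) + 15274) = ((18957 + 14947)/(24222 + 20953) + 18276)/((-10465 - 1*361) + 15274) = (33904/45175 + 18276)/((-10465 - 361) + 15274) = (33904*(1/45175) + 18276)/(-10826 + 15274) = (2608/3475 + 18276)/4448 = (63511708/3475)*(1/4448) = 15877927/3864200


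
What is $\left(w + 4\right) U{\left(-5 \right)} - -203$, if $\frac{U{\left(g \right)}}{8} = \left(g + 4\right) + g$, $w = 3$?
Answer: $-133$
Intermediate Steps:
$U{\left(g \right)} = 32 + 16 g$ ($U{\left(g \right)} = 8 \left(\left(g + 4\right) + g\right) = 8 \left(\left(4 + g\right) + g\right) = 8 \left(4 + 2 g\right) = 32 + 16 g$)
$\left(w + 4\right) U{\left(-5 \right)} - -203 = \left(3 + 4\right) \left(32 + 16 \left(-5\right)\right) - -203 = 7 \left(32 - 80\right) + 203 = 7 \left(-48\right) + 203 = -336 + 203 = -133$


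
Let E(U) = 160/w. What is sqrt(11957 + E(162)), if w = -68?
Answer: 9*sqrt(42653)/17 ≈ 109.34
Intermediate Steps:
E(U) = -40/17 (E(U) = 160/(-68) = 160*(-1/68) = -40/17)
sqrt(11957 + E(162)) = sqrt(11957 - 40/17) = sqrt(203229/17) = 9*sqrt(42653)/17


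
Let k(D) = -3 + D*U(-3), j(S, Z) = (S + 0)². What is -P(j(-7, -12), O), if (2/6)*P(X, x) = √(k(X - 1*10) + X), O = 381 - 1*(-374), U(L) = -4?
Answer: -3*I*√110 ≈ -31.464*I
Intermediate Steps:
j(S, Z) = S²
k(D) = -3 - 4*D (k(D) = -3 + D*(-4) = -3 - 4*D)
O = 755 (O = 381 + 374 = 755)
P(X, x) = 3*√(37 - 3*X) (P(X, x) = 3*√((-3 - 4*(X - 1*10)) + X) = 3*√((-3 - 4*(X - 10)) + X) = 3*√((-3 - 4*(-10 + X)) + X) = 3*√((-3 + (40 - 4*X)) + X) = 3*√((37 - 4*X) + X) = 3*√(37 - 3*X))
-P(j(-7, -12), O) = -3*√(37 - 3*(-7)²) = -3*√(37 - 3*49) = -3*√(37 - 147) = -3*√(-110) = -3*I*√110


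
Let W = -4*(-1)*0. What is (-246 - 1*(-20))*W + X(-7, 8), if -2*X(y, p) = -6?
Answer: 3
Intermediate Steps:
X(y, p) = 3 (X(y, p) = -1/2*(-6) = 3)
W = 0 (W = 4*0 = 0)
(-246 - 1*(-20))*W + X(-7, 8) = (-246 - 1*(-20))*0 + 3 = (-246 + 20)*0 + 3 = -226*0 + 3 = 0 + 3 = 3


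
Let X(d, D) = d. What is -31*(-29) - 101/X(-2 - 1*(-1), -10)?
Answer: 1000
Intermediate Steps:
-31*(-29) - 101/X(-2 - 1*(-1), -10) = -31*(-29) - 101/(-2 - 1*(-1)) = 899 - 101/(-2 + 1) = 899 - 101/(-1) = 899 - 101*(-1) = 899 + 101 = 1000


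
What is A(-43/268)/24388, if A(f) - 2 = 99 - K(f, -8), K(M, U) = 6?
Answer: 95/24388 ≈ 0.0038954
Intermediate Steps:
A(f) = 95 (A(f) = 2 + (99 - 1*6) = 2 + (99 - 6) = 2 + 93 = 95)
A(-43/268)/24388 = 95/24388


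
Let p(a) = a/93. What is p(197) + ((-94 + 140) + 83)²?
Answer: 1547810/93 ≈ 16643.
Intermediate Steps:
p(a) = a/93 (p(a) = a*(1/93) = a/93)
p(197) + ((-94 + 140) + 83)² = (1/93)*197 + ((-94 + 140) + 83)² = 197/93 + (46 + 83)² = 197/93 + 129² = 197/93 + 16641 = 1547810/93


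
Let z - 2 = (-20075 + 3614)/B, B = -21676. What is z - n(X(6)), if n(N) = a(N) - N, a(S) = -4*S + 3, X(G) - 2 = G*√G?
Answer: 211545/21676 + 30*√6 ≈ 83.244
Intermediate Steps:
X(G) = 2 + G^(3/2) (X(G) = 2 + G*√G = 2 + G^(3/2))
a(S) = 3 - 4*S
n(N) = 3 - 5*N (n(N) = (3 - 4*N) - N = 3 - 5*N)
z = 59813/21676 (z = 2 + (-20075 + 3614)/(-21676) = 2 - 16461*(-1/21676) = 2 + 16461/21676 = 59813/21676 ≈ 2.7594)
z - n(X(6)) = 59813/21676 - (3 - 5*(2 + 6^(3/2))) = 59813/21676 - (3 - 5*(2 + 6*√6)) = 59813/21676 - (3 + (-10 - 30*√6)) = 59813/21676 - (-7 - 30*√6) = 59813/21676 + (7 + 30*√6) = 211545/21676 + 30*√6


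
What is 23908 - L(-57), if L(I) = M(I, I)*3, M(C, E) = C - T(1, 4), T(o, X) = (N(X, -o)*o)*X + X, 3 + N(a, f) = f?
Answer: 24043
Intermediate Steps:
N(a, f) = -3 + f
T(o, X) = X + X*o*(-3 - o) (T(o, X) = ((-3 - o)*o)*X + X = (o*(-3 - o))*X + X = X*o*(-3 - o) + X = X + X*o*(-3 - o))
M(C, E) = 12 + C (M(C, E) = C - (-1)*4*(-1 + 1*(3 + 1)) = C - (-1)*4*(-1 + 1*4) = C - (-1)*4*(-1 + 4) = C - (-1)*4*3 = C - 1*(-12) = C + 12 = 12 + C)
L(I) = 36 + 3*I (L(I) = (12 + I)*3 = 36 + 3*I)
23908 - L(-57) = 23908 - (36 + 3*(-57)) = 23908 - (36 - 171) = 23908 - 1*(-135) = 23908 + 135 = 24043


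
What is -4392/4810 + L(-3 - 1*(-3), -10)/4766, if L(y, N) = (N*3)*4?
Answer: -5377368/5731115 ≈ -0.93828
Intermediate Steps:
L(y, N) = 12*N (L(y, N) = (3*N)*4 = 12*N)
-4392/4810 + L(-3 - 1*(-3), -10)/4766 = -4392/4810 + (12*(-10))/4766 = -4392*1/4810 - 120*1/4766 = -2196/2405 - 60/2383 = -5377368/5731115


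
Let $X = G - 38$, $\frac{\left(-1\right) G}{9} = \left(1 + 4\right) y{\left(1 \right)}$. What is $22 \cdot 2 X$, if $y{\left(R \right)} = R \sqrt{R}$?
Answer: $-3652$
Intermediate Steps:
$y{\left(R \right)} = R^{\frac{3}{2}}$
$G = -45$ ($G = - 9 \left(1 + 4\right) 1^{\frac{3}{2}} = - 9 \cdot 5 \cdot 1 = \left(-9\right) 5 = -45$)
$X = -83$ ($X = -45 - 38 = -83$)
$22 \cdot 2 X = 22 \cdot 2 \left(-83\right) = 44 \left(-83\right) = -3652$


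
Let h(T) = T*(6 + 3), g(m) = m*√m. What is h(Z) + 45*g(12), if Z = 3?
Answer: 27 + 1080*√3 ≈ 1897.6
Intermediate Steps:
g(m) = m^(3/2)
h(T) = 9*T (h(T) = T*9 = 9*T)
h(Z) + 45*g(12) = 9*3 + 45*12^(3/2) = 27 + 45*(24*√3) = 27 + 1080*√3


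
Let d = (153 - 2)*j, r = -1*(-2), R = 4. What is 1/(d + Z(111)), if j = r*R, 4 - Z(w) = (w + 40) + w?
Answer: 1/950 ≈ 0.0010526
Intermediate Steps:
r = 2
Z(w) = -36 - 2*w (Z(w) = 4 - ((w + 40) + w) = 4 - ((40 + w) + w) = 4 - (40 + 2*w) = 4 + (-40 - 2*w) = -36 - 2*w)
j = 8 (j = 2*4 = 8)
d = 1208 (d = (153 - 2)*8 = 151*8 = 1208)
1/(d + Z(111)) = 1/(1208 + (-36 - 2*111)) = 1/(1208 + (-36 - 222)) = 1/(1208 - 258) = 1/950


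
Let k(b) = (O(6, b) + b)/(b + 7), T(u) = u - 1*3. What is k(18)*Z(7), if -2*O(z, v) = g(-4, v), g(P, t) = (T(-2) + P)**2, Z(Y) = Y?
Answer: -63/10 ≈ -6.3000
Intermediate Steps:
T(u) = -3 + u (T(u) = u - 3 = -3 + u)
g(P, t) = (-5 + P)**2 (g(P, t) = ((-3 - 2) + P)**2 = (-5 + P)**2)
O(z, v) = -81/2 (O(z, v) = -(-5 - 4)**2/2 = -1/2*(-9)**2 = -1/2*81 = -81/2)
k(b) = (-81/2 + b)/(7 + b) (k(b) = (-81/2 + b)/(b + 7) = (-81/2 + b)/(7 + b))
k(18)*Z(7) = ((-81/2 + 18)/(7 + 18))*7 = (-45/2/25)*7 = ((1/25)*(-45/2))*7 = -9/10*7 = -63/10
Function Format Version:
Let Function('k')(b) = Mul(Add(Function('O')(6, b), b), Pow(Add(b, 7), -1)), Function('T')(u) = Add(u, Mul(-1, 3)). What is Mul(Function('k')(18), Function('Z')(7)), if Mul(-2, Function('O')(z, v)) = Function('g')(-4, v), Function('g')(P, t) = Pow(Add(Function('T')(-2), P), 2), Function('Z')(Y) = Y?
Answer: Rational(-63, 10) ≈ -6.3000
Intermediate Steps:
Function('T')(u) = Add(-3, u) (Function('T')(u) = Add(u, -3) = Add(-3, u))
Function('g')(P, t) = Pow(Add(-5, P), 2) (Function('g')(P, t) = Pow(Add(Add(-3, -2), P), 2) = Pow(Add(-5, P), 2))
Function('O')(z, v) = Rational(-81, 2) (Function('O')(z, v) = Mul(Rational(-1, 2), Pow(Add(-5, -4), 2)) = Mul(Rational(-1, 2), Pow(-9, 2)) = Mul(Rational(-1, 2), 81) = Rational(-81, 2))
Function('k')(b) = Mul(Pow(Add(7, b), -1), Add(Rational(-81, 2), b)) (Function('k')(b) = Mul(Add(Rational(-81, 2), b), Pow(Add(b, 7), -1)) = Mul(Add(Rational(-81, 2), b), Pow(Add(7, b), -1)) = Mul(Pow(Add(7, b), -1), Add(Rational(-81, 2), b)))
Mul(Function('k')(18), Function('Z')(7)) = Mul(Mul(Pow(Add(7, 18), -1), Add(Rational(-81, 2), 18)), 7) = Mul(Mul(Pow(25, -1), Rational(-45, 2)), 7) = Mul(Mul(Rational(1, 25), Rational(-45, 2)), 7) = Mul(Rational(-9, 10), 7) = Rational(-63, 10)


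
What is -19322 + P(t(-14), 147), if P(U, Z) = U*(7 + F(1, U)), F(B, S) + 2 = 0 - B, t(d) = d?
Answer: -19378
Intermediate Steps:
F(B, S) = -2 - B (F(B, S) = -2 + (0 - B) = -2 - B)
P(U, Z) = 4*U (P(U, Z) = U*(7 + (-2 - 1*1)) = U*(7 + (-2 - 1)) = U*(7 - 3) = U*4 = 4*U)
-19322 + P(t(-14), 147) = -19322 + 4*(-14) = -19322 - 56 = -19378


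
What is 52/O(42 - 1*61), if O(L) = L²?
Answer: 52/361 ≈ 0.14404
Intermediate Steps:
52/O(42 - 1*61) = 52/((42 - 1*61)²) = 52/((42 - 61)²) = 52/((-19)²) = 52/361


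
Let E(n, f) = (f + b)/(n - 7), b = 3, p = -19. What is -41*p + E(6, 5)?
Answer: 771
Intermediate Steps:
E(n, f) = (3 + f)/(-7 + n) (E(n, f) = (f + 3)/(n - 7) = (3 + f)/(-7 + n))
-41*p + E(6, 5) = -41*(-19) + (3 + 5)/(-7 + 6) = 779 + 8/(-1) = 779 - 1*8 = 779 - 8 = 771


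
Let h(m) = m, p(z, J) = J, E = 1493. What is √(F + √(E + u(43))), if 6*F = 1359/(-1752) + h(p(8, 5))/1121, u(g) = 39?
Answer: √(-123950726607 + 1928632288032*√383)/981996 ≈ 6.2460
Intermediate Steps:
F = -504893/3927984 (F = (1359/(-1752) + 5/1121)/6 = (1359*(-1/1752) + 5*(1/1121))/6 = (-453/584 + 5/1121)/6 = (⅙)*(-504893/654664) = -504893/3927984 ≈ -0.12854)
√(F + √(E + u(43))) = √(-504893/3927984 + √(1493 + 39)) = √(-504893/3927984 + √1532) = √(-504893/3927984 + 2*√383)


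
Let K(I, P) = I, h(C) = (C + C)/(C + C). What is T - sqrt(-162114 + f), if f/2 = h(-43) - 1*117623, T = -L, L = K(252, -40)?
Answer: -252 - I*sqrt(397358) ≈ -252.0 - 630.36*I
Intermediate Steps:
h(C) = 1 (h(C) = (2*C)/((2*C)) = (2*C)*(1/(2*C)) = 1)
L = 252
T = -252 (T = -1*252 = -252)
f = -235244 (f = 2*(1 - 1*117623) = 2*(1 - 117623) = 2*(-117622) = -235244)
T - sqrt(-162114 + f) = -252 - sqrt(-162114 - 235244) = -252 - sqrt(-397358) = -252 - I*sqrt(397358)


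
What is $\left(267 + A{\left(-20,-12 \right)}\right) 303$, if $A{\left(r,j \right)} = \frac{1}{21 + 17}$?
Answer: $\frac{3074541}{38} \approx 80909.0$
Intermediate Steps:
$A{\left(r,j \right)} = \frac{1}{38}$
$\left(267 + A{\left(-20,-12 \right)}\right) 303 = \left(267 + \frac{1}{38}\right) 303 = \frac{10147}{38} \cdot 303 = \frac{3074541}{38}$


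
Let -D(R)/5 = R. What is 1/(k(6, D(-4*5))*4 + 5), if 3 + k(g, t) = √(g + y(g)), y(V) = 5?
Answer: 7/127 + 4*√11/127 ≈ 0.15958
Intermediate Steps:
D(R) = -5*R
k(g, t) = -3 + √(5 + g) (k(g, t) = -3 + √(g + 5) = -3 + √(5 + g))
1/(k(6, D(-4*5))*4 + 5) = 1/((-3 + √(5 + 6))*4 + 5) = 1/((-3 + √11)*4 + 5) = 1/((-12 + 4*√11) + 5) = 1/(-7 + 4*√11)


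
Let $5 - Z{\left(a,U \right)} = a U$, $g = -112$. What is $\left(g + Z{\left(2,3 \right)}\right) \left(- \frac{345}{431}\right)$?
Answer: $\frac{38985}{431} \approx 90.452$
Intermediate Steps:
$Z{\left(a,U \right)} = 5 - U a$ ($Z{\left(a,U \right)} = 5 - a U = 5 - U a$)
$\left(g + Z{\left(2,3 \right)}\right) \left(- \frac{345}{431}\right) = \left(-112 + \left(5 - 3 \cdot 2\right)\right) \left(- \frac{345}{431}\right) = \left(-112 + \left(5 - 6\right)\right) \left(\left(-345\right) \frac{1}{431}\right) = \left(-112 - 1\right) \left(- \frac{345}{431}\right) = \left(-113\right) \left(- \frac{345}{431}\right) = \frac{38985}{431}$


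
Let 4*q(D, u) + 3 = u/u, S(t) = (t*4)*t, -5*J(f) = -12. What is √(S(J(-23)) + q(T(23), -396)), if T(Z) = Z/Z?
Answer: 7*√46/10 ≈ 4.7476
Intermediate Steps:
J(f) = 12/5 (J(f) = -⅕*(-12) = 12/5)
S(t) = 4*t² (S(t) = (4*t)*t = 4*t²)
T(Z) = 1
q(D, u) = -½ (q(D, u) = -¾ + (u/u)/4 = -¾ + (¼)*1 = -¾ + ¼ = -½)
√(S(J(-23)) + q(T(23), -396)) = √(4*(12/5)² - ½) = √(4*(144/25) - ½) = √(576/25 - ½) = √(1127/50) = 7*√46/10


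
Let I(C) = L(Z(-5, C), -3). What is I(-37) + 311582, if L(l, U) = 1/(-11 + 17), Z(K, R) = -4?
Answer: 1869493/6 ≈ 3.1158e+5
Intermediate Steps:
L(l, U) = ⅙ (L(l, U) = 1/6 = ⅙)
I(C) = ⅙
I(-37) + 311582 = ⅙ + 311582 = 1869493/6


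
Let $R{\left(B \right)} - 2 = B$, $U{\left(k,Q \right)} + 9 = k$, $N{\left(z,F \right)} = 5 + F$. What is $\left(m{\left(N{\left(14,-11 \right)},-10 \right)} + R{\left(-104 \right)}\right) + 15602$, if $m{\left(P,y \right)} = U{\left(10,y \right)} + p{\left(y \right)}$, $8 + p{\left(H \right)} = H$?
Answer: $15483$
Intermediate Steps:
$U{\left(k,Q \right)} = -9 + k$
$R{\left(B \right)} = 2 + B$
$p{\left(H \right)} = -8 + H$
$m{\left(P,y \right)} = -7 + y$ ($m{\left(P,y \right)} = \left(-9 + 10\right) + \left(-8 + y\right) = 1 + \left(-8 + y\right) = -7 + y$)
$\left(m{\left(N{\left(14,-11 \right)},-10 \right)} + R{\left(-104 \right)}\right) + 15602 = \left(\left(-7 - 10\right) + \left(2 - 104\right)\right) + 15602 = \left(-17 - 102\right) + 15602 = -119 + 15602 = 15483$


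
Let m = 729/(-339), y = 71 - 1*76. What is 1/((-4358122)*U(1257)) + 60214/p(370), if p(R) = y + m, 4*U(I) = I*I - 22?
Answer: -11713314990973627685/1390961986717388 ≈ -8421.0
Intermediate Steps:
y = -5 (y = 71 - 76 = -5)
U(I) = -11/2 + I**2/4 (U(I) = (I*I - 22)/4 = (I**2 - 22)/4 = (-22 + I**2)/4 = -11/2 + I**2/4)
m = -243/113 (m = 729*(-1/339) = -243/113 ≈ -2.1504)
p(R) = -808/113 (p(R) = -5 - 243/113 = -808/113)
1/((-4358122)*U(1257)) + 60214/p(370) = 1/((-4358122)*(-11/2 + (1/4)*1257**2)) + 60214/(-808/113) = -1/(4358122*(-11/2 + (1/4)*1580049)) + 60214*(-113/808) = -1/(4358122*(-11/2 + 1580049/4)) - 3402091/404 = -1/(4358122*1580027/4) - 3402091/404 = -1/4358122*4/1580027 - 3402091/404 = -2/3442975214647 - 3402091/404 = -11713314990973627685/1390961986717388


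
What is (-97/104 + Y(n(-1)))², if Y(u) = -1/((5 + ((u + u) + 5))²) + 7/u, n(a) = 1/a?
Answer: 43731769/692224 ≈ 63.176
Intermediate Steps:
Y(u) = -1/(10 + 2*u)² + 7/u (Y(u) = -1/((5 + (2*u + 5))²) + 7/u = -1/((5 + (5 + 2*u))²) + 7/u = -1/((10 + 2*u)²) + 7/u = -1/(10 + 2*u)² + 7/u)
(-97/104 + Y(n(-1)))² = (-97/104 + (7/(1/(-1)) - 1/(4*(5 + 1/(-1))²)))² = (-97*1/104 + (7/(-1) - 1/(4*(5 - 1)²)))² = (-97/104 + (7*(-1) - ¼/4²))² = (-97/104 + (-7 - ¼*1/16))² = (-97/104 + (-7 - 1/64))² = (-97/104 - 449/64)² = (-6613/832)² = 43731769/692224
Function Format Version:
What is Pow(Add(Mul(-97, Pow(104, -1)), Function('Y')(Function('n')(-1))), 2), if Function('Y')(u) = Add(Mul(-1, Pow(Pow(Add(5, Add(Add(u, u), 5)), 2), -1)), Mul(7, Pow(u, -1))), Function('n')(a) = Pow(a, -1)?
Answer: Rational(43731769, 692224) ≈ 63.176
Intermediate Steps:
Function('Y')(u) = Add(Mul(-1, Pow(Add(10, Mul(2, u)), -2)), Mul(7, Pow(u, -1))) (Function('Y')(u) = Add(Mul(-1, Pow(Pow(Add(5, Add(Mul(2, u), 5)), 2), -1)), Mul(7, Pow(u, -1))) = Add(Mul(-1, Pow(Pow(Add(5, Add(5, Mul(2, u))), 2), -1)), Mul(7, Pow(u, -1))) = Add(Mul(-1, Pow(Pow(Add(10, Mul(2, u)), 2), -1)), Mul(7, Pow(u, -1))) = Add(Mul(-1, Pow(Add(10, Mul(2, u)), -2)), Mul(7, Pow(u, -1))))
Pow(Add(Mul(-97, Pow(104, -1)), Function('Y')(Function('n')(-1))), 2) = Pow(Add(Mul(-97, Pow(104, -1)), Add(Mul(7, Pow(Pow(-1, -1), -1)), Mul(Rational(-1, 4), Pow(Add(5, Pow(-1, -1)), -2)))), 2) = Pow(Add(Mul(-97, Rational(1, 104)), Add(Mul(7, Pow(-1, -1)), Mul(Rational(-1, 4), Pow(Add(5, -1), -2)))), 2) = Pow(Add(Rational(-97, 104), Add(Mul(7, -1), Mul(Rational(-1, 4), Pow(4, -2)))), 2) = Pow(Add(Rational(-97, 104), Add(-7, Mul(Rational(-1, 4), Rational(1, 16)))), 2) = Pow(Add(Rational(-97, 104), Add(-7, Rational(-1, 64))), 2) = Pow(Add(Rational(-97, 104), Rational(-449, 64)), 2) = Pow(Rational(-6613, 832), 2) = Rational(43731769, 692224)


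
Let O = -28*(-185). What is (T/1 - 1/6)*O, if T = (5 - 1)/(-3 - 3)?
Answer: -12950/3 ≈ -4316.7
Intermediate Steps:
O = 5180
T = -2/3 (T = 4/(-6) = 4*(-1/6) = -2/3 ≈ -0.66667)
(T/1 - 1/6)*O = (-2/3/1 - 1/6)*5180 = (-2/3*1 - 1*1/6)*5180 = (-2/3 - 1/6)*5180 = -5/6*5180 = -12950/3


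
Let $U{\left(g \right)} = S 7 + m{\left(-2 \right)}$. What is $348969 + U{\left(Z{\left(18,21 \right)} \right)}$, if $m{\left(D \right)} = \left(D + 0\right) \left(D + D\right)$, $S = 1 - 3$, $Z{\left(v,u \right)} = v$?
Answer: $348963$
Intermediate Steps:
$S = -2$ ($S = 1 - 3 = -2$)
$m{\left(D \right)} = 2 D^{2}$ ($m{\left(D \right)} = D 2 D = 2 D^{2}$)
$U{\left(g \right)} = -6$ ($U{\left(g \right)} = \left(-2\right) 7 + 2 \left(-2\right)^{2} = -14 + 2 \cdot 4 = -14 + 8 = -6$)
$348969 + U{\left(Z{\left(18,21 \right)} \right)} = 348969 - 6 = 348963$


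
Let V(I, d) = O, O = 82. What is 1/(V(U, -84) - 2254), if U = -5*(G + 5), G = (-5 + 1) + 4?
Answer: -1/2172 ≈ -0.00046040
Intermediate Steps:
G = 0 (G = -4 + 4 = 0)
U = -25 (U = -5*(0 + 5) = -5*5 = -25)
V(I, d) = 82
1/(V(U, -84) - 2254) = 1/(82 - 2254) = 1/(-2172) = -1/2172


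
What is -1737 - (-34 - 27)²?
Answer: -5458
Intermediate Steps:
-1737 - (-34 - 27)² = -1737 - 1*(-61)² = -1737 - 1*3721 = -1737 - 3721 = -5458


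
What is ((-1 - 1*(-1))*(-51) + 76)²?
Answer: 5776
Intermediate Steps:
((-1 - 1*(-1))*(-51) + 76)² = ((-1 + 1)*(-51) + 76)² = (0*(-51) + 76)² = (0 + 76)² = 76² = 5776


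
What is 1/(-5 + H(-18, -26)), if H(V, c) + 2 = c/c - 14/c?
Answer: -13/71 ≈ -0.18310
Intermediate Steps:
H(V, c) = -1 - 14/c (H(V, c) = -2 + (c/c - 14/c) = -2 + (1 - 14/c) = -1 - 14/c)
1/(-5 + H(-18, -26)) = 1/(-5 + (-14 - 1*(-26))/(-26)) = 1/(-5 - (-14 + 26)/26) = 1/(-5 - 1/26*12) = 1/(-5 - 6/13) = 1/(-71/13) = -13/71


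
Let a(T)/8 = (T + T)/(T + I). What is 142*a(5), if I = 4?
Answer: 11360/9 ≈ 1262.2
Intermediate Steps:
a(T) = 16*T/(4 + T) (a(T) = 8*((T + T)/(T + 4)) = 8*((2*T)/(4 + T)) = 8*(2*T/(4 + T)) = 16*T/(4 + T))
142*a(5) = 142*(16*5/(4 + 5)) = 142*(16*5/9) = 142*(16*5*(⅑)) = 142*(80/9) = 11360/9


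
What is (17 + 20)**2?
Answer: 1369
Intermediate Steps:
(17 + 20)**2 = 37**2 = 1369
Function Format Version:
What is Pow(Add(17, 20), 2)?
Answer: 1369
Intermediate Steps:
Pow(Add(17, 20), 2) = Pow(37, 2) = 1369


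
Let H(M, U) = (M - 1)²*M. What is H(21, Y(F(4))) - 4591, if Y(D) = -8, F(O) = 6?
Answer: 3809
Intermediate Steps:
H(M, U) = M*(-1 + M)² (H(M, U) = (-1 + M)²*M = M*(-1 + M)²)
H(21, Y(F(4))) - 4591 = 21*(-1 + 21)² - 4591 = 21*20² - 4591 = 21*400 - 4591 = 8400 - 4591 = 3809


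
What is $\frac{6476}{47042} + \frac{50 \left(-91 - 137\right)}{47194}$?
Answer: $- \frac{57662614}{555025037} \approx -0.10389$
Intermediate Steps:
$\frac{6476}{47042} + \frac{50 \left(-91 - 137\right)}{47194} = 6476 \cdot \frac{1}{47042} + 50 \left(-228\right) \frac{1}{47194} = \frac{3238}{23521} - \frac{5700}{23597} = - \frac{57662614}{555025037}$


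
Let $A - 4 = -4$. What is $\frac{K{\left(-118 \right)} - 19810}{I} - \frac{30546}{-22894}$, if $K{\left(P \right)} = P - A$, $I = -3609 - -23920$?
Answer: $\frac{82094087}{232500017} \approx 0.35309$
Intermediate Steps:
$A = 0$ ($A = 4 - 4 = 0$)
$I = 20311$ ($I = -3609 + 23920 = 20311$)
$K{\left(P \right)} = P$ ($K{\left(P \right)} = P - 0 = P + 0 = P$)
$\frac{K{\left(-118 \right)} - 19810}{I} - \frac{30546}{-22894} = \frac{-118 - 19810}{20311} - \frac{30546}{-22894} = \left(-19928\right) \frac{1}{20311} - - \frac{15273}{11447} = - \frac{19928}{20311} + \frac{15273}{11447} = \frac{82094087}{232500017}$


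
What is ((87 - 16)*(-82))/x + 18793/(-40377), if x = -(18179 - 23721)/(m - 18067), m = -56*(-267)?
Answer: 366077072002/111884667 ≈ 3271.9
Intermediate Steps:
m = 14952
x = -5542/3115 (x = -(18179 - 23721)/(14952 - 18067) = -(-5542)/(-3115) = -(-5542)*(-1)/3115 = -1*5542/3115 = -5542/3115 ≈ -1.7791)
((87 - 16)*(-82))/x + 18793/(-40377) = ((87 - 16)*(-82))/(-5542/3115) + 18793/(-40377) = (71*(-82))*(-3115/5542) + 18793*(-1/40377) = -5822*(-3115/5542) - 18793/40377 = 9067765/2771 - 18793/40377 = 366077072002/111884667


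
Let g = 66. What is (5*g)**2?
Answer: 108900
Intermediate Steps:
(5*g)**2 = (5*66)**2 = 330**2 = 108900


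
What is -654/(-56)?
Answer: 327/28 ≈ 11.679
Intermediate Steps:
-654/(-56) = -654*(-1/56) = 327/28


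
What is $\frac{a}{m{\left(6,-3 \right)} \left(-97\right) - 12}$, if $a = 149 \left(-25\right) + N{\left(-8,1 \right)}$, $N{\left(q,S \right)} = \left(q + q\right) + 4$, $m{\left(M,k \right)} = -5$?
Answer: $- \frac{3737}{473} \approx -7.9006$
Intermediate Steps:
$N{\left(q,S \right)} = 4 + 2 q$ ($N{\left(q,S \right)} = 2 q + 4 = 4 + 2 q$)
$a = -3737$ ($a = 149 \left(-25\right) + \left(4 + 2 \left(-8\right)\right) = -3725 + \left(4 - 16\right) = -3725 - 12 = -3737$)
$\frac{a}{m{\left(6,-3 \right)} \left(-97\right) - 12} = - \frac{3737}{\left(-5\right) \left(-97\right) - 12} = - \frac{3737}{485 - 12} = - \frac{3737}{473}$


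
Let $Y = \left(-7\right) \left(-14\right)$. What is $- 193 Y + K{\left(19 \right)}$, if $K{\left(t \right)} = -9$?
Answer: $-18923$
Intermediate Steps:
$Y = 98$
$- 193 Y + K{\left(19 \right)} = \left(-193\right) 98 - 9 = -18914 - 9 = -18923$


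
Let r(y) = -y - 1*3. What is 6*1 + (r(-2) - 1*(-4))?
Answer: 9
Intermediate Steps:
r(y) = -3 - y (r(y) = -y - 3 = -3 - y)
6*1 + (r(-2) - 1*(-4)) = 6*1 + ((-3 - 1*(-2)) - 1*(-4)) = 6 + ((-3 + 2) + 4) = 6 + (-1 + 4) = 6 + 3 = 9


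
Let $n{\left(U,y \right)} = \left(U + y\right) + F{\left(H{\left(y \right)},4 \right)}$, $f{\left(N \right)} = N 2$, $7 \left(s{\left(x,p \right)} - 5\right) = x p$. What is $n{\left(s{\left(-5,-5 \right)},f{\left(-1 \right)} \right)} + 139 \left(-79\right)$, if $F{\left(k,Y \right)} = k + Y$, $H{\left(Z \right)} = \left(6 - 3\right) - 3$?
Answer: $- \frac{76793}{7} \approx -10970.0$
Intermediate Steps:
$s{\left(x,p \right)} = 5 + \frac{p x}{7}$ ($s{\left(x,p \right)} = 5 + \frac{x p}{7} = 5 + \frac{p x}{7}$)
$f{\left(N \right)} = 2 N$
$H{\left(Z \right)} = 0$ ($H{\left(Z \right)} = 3 - 3 = 0$)
$F{\left(k,Y \right)} = Y + k$
$n{\left(U,y \right)} = 4 + U + y$ ($n{\left(U,y \right)} = \left(U + y\right) + \left(4 + 0\right) = \left(U + y\right) + 4 = 4 + U + y$)
$n{\left(s{\left(-5,-5 \right)},f{\left(-1 \right)} \right)} + 139 \left(-79\right) = \left(4 + \left(5 + \frac{1}{7} \left(-5\right) \left(-5\right)\right) + 2 \left(-1\right)\right) + 139 \left(-79\right) = \left(4 + \left(5 + \frac{25}{7}\right) - 2\right) - 10981 = \left(4 + \frac{60}{7} - 2\right) - 10981 = \frac{74}{7} - 10981 = - \frac{76793}{7}$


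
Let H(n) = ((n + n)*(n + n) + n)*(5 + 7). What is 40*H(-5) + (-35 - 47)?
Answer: 45518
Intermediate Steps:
H(n) = 12*n + 48*n² (H(n) = ((2*n)*(2*n) + n)*12 = (4*n² + n)*12 = (n + 4*n²)*12 = 12*n + 48*n²)
40*H(-5) + (-35 - 47) = 40*(12*(-5)*(1 + 4*(-5))) + (-35 - 47) = 40*(12*(-5)*(1 - 20)) - 82 = 40*(12*(-5)*(-19)) - 82 = 40*1140 - 82 = 45600 - 82 = 45518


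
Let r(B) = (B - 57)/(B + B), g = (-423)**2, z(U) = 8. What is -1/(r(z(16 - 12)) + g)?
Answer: -16/2862815 ≈ -5.5889e-6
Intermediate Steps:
g = 178929
r(B) = (-57 + B)/(2*B) (r(B) = (-57 + B)/((2*B)) = (-57 + B)*(1/(2*B)) = (-57 + B)/(2*B))
-1/(r(z(16 - 12)) + g) = -1/((1/2)*(-57 + 8)/8 + 178929) = -1/((1/2)*(1/8)*(-49) + 178929) = -1/(-49/16 + 178929) = -1/2862815/16 = -1*16/2862815 = -16/2862815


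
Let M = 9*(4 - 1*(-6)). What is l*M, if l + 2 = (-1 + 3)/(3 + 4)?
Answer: -1080/7 ≈ -154.29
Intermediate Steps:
M = 90 (M = 9*(4 + 6) = 9*10 = 90)
l = -12/7 (l = -2 + (-1 + 3)/(3 + 4) = -2 + 2/7 = -12/7 ≈ -1.7143)
l*M = -12/7*90 = -1080/7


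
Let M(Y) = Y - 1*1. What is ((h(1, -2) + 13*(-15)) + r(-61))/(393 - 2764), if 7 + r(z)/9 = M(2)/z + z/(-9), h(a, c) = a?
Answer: 11965/144631 ≈ 0.082728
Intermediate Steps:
M(Y) = -1 + Y (M(Y) = Y - 1 = -1 + Y)
r(z) = -63 - z + 9/z (r(z) = -63 + 9*((-1 + 2)/z + z/(-9)) = -63 + 9*(1/z + z*(-1/9)) = -63 + 9*(1/z - z/9) = -63 + (-z + 9/z) = -63 - z + 9/z)
((h(1, -2) + 13*(-15)) + r(-61))/(393 - 2764) = ((1 + 13*(-15)) + (-63 - 1*(-61) + 9/(-61)))/(393 - 2764) = ((1 - 195) + (-63 + 61 + 9*(-1/61)))/(-2371) = (-194 + (-63 + 61 - 9/61))*(-1/2371) = (-194 - 131/61)*(-1/2371) = -11965/61*(-1/2371) = 11965/144631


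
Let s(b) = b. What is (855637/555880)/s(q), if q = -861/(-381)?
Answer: 108665899/159537560 ≈ 0.68113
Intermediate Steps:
q = 287/127 (q = -861*(-1/381) = 287/127 ≈ 2.2598)
(855637/555880)/s(q) = (855637/555880)/(287/127) = (855637*(1/555880))*(127/287) = (855637/555880)*(127/287) = 108665899/159537560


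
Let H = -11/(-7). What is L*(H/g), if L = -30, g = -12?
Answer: 55/14 ≈ 3.9286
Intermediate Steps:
H = 11/7 (H = -11*(-⅐) = 11/7 ≈ 1.5714)
L*(H/g) = -330/(7*(-12)) = -330*(-1)/(7*12) = -30*(-11/84) = 55/14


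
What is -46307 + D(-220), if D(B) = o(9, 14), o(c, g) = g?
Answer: -46293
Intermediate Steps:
D(B) = 14
-46307 + D(-220) = -46307 + 14 = -46293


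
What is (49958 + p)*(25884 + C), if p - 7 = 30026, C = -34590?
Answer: -696401646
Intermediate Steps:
p = 30033 (p = 7 + 30026 = 30033)
(49958 + p)*(25884 + C) = (49958 + 30033)*(25884 - 34590) = 79991*(-8706) = -696401646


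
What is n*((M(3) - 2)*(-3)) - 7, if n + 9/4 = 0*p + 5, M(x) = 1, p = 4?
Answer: 5/4 ≈ 1.2500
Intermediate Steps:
n = 11/4 (n = -9/4 + (0*4 + 5) = -9/4 + (0 + 5) = -9/4 + 5 = 11/4 ≈ 2.7500)
n*((M(3) - 2)*(-3)) - 7 = 11*((1 - 2)*(-3))/4 - 7 = 11*(-1*(-3))/4 - 7 = (11/4)*3 - 7 = 33/4 - 7 = 5/4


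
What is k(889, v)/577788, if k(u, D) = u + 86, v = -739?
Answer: 325/192596 ≈ 0.0016875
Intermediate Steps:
k(u, D) = 86 + u
k(889, v)/577788 = (86 + 889)/577788 = 975*(1/577788) = 325/192596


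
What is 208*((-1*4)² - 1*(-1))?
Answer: 3536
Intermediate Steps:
208*((-1*4)² - 1*(-1)) = 208*((-4)² + 1) = 208*(16 + 1) = 208*17 = 3536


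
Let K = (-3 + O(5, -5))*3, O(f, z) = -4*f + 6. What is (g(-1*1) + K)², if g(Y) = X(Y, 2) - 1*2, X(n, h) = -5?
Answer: 3364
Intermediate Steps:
g(Y) = -7 (g(Y) = -5 - 1*2 = -5 - 2 = -7)
O(f, z) = 6 - 4*f
K = -51 (K = (-3 + (6 - 4*5))*3 = (-3 + (6 - 20))*3 = (-3 - 14)*3 = -17*3 = -51)
(g(-1*1) + K)² = (-7 - 51)² = (-58)² = 3364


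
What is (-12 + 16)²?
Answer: 16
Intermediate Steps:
(-12 + 16)² = 4² = 16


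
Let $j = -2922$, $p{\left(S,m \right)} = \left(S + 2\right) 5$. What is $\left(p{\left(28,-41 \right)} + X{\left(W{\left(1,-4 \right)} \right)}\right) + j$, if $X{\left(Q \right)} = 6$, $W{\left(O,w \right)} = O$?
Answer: $-2766$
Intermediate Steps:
$p{\left(S,m \right)} = 10 + 5 S$ ($p{\left(S,m \right)} = \left(2 + S\right) 5 = 10 + 5 S$)
$\left(p{\left(28,-41 \right)} + X{\left(W{\left(1,-4 \right)} \right)}\right) + j = \left(\left(10 + 5 \cdot 28\right) + 6\right) - 2922 = \left(\left(10 + 140\right) + 6\right) - 2922 = \left(150 + 6\right) - 2922 = 156 - 2922 = -2766$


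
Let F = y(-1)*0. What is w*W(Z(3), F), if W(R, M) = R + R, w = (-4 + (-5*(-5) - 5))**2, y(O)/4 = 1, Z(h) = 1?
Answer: 512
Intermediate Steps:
y(O) = 4 (y(O) = 4*1 = 4)
w = 256 (w = (-4 + (25 - 5))**2 = (-4 + 20)**2 = 16**2 = 256)
F = 0 (F = 4*0 = 0)
W(R, M) = 2*R
w*W(Z(3), F) = 256*(2*1) = 256*2 = 512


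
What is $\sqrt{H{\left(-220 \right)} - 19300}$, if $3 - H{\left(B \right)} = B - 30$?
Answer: $i \sqrt{19047} \approx 138.01 i$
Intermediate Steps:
$H{\left(B \right)} = 33 - B$ ($H{\left(B \right)} = 3 - \left(B - 30\right) = 3 - \left(-30 + B\right) = 33 - B$)
$\sqrt{H{\left(-220 \right)} - 19300} = \sqrt{\left(33 - -220\right) - 19300} = \sqrt{\left(33 + 220\right) - 19300} = \sqrt{253 - 19300} = \sqrt{-19047} = i \sqrt{19047}$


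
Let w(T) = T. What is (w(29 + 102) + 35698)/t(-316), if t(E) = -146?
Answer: -35829/146 ≈ -245.40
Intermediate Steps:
(w(29 + 102) + 35698)/t(-316) = ((29 + 102) + 35698)/(-146) = (131 + 35698)*(-1/146) = 35829*(-1/146) = -35829/146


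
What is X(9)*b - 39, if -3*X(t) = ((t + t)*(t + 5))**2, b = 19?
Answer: -402231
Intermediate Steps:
X(t) = -4*t**2*(5 + t)**2/3 (X(t) = -(t + 5)**2*(t + t)**2/3 = -4*t**2*(5 + t)**2/3)
X(9)*b - 39 = -4/3*9**2*(5 + 9)**2*19 - 39 = -4/3*81*14**2*19 - 39 = -4/3*81*196*19 - 39 = -21168*19 - 39 = -402192 - 39 = -402231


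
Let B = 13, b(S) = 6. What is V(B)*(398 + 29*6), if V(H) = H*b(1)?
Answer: 44616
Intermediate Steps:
V(H) = 6*H (V(H) = H*6 = 6*H)
V(B)*(398 + 29*6) = (6*13)*(398 + 29*6) = 78*(398 + 174) = 78*572 = 44616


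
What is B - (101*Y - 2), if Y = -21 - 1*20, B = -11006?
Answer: -6863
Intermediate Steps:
Y = -41 (Y = -21 - 20 = -41)
B - (101*Y - 2) = -11006 - (101*(-41) - 2) = -11006 - (-4141 - 2) = -11006 - 1*(-4143) = -11006 + 4143 = -6863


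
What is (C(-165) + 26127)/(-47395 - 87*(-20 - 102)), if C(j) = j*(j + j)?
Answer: -80577/36781 ≈ -2.1907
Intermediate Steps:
C(j) = 2*j² (C(j) = j*(2*j) = 2*j²)
(C(-165) + 26127)/(-47395 - 87*(-20 - 102)) = (2*(-165)² + 26127)/(-47395 - 87*(-20 - 102)) = (2*27225 + 26127)/(-47395 - 87*(-122)) = (54450 + 26127)/(-47395 + 10614) = 80577/(-36781) = 80577*(-1/36781) = -80577/36781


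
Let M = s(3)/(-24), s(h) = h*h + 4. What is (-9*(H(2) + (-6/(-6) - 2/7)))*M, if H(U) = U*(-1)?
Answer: -351/56 ≈ -6.2679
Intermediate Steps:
s(h) = 4 + h² (s(h) = h² + 4 = 4 + h²)
H(U) = -U
M = -13/24 (M = (4 + 3²)/(-24) = (4 + 9)*(-1/24) = 13*(-1/24) = -13/24 ≈ -0.54167)
(-9*(H(2) + (-6/(-6) - 2/7)))*M = -9*(-1*2 + (-6/(-6) - 2/7))*(-13/24) = -9*(-2 + (-6*(-⅙) - 2*⅐))*(-13/24) = -9*(-2 + (1 - 2/7))*(-13/24) = -9*(-2 + 5/7)*(-13/24) = -9*(-9/7)*(-13/24) = (81/7)*(-13/24) = -351/56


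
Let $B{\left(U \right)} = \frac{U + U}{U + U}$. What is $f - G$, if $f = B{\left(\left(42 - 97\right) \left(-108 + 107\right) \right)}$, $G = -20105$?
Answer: $20106$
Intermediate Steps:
$B{\left(U \right)} = 1$ ($B{\left(U \right)} = \frac{2 U}{2 U} = 2 U \frac{1}{2 U} = 1$)
$f = 1$
$f - G = 1 - -20105 = 1 + 20105 = 20106$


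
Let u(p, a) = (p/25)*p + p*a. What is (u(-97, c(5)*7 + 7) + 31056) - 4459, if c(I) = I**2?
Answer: 232984/25 ≈ 9319.4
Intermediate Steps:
u(p, a) = p**2/25 + a*p (u(p, a) = (p*(1/25))*p + a*p = (p/25)*p + a*p = p**2/25 + a*p)
(u(-97, c(5)*7 + 7) + 31056) - 4459 = ((1/25)*(-97)*(-97 + 25*(5**2*7 + 7)) + 31056) - 4459 = ((1/25)*(-97)*(-97 + 25*(25*7 + 7)) + 31056) - 4459 = ((1/25)*(-97)*(-97 + 25*(175 + 7)) + 31056) - 4459 = ((1/25)*(-97)*(-97 + 25*182) + 31056) - 4459 = ((1/25)*(-97)*(-97 + 4550) + 31056) - 4459 = ((1/25)*(-97)*4453 + 31056) - 4459 = (-431941/25 + 31056) - 4459 = 344459/25 - 4459 = 232984/25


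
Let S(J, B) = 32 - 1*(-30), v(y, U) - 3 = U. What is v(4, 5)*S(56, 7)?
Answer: 496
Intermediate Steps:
v(y, U) = 3 + U
S(J, B) = 62 (S(J, B) = 32 + 30 = 62)
v(4, 5)*S(56, 7) = (3 + 5)*62 = 8*62 = 496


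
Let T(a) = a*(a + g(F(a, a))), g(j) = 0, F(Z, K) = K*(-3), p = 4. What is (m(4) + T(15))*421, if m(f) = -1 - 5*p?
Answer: 85884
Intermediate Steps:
F(Z, K) = -3*K
m(f) = -21 (m(f) = -1 - 5*4 = -1 - 20 = -21)
T(a) = a**2 (T(a) = a*(a + 0) = a*a = a**2)
(m(4) + T(15))*421 = (-21 + 15**2)*421 = (-21 + 225)*421 = 204*421 = 85884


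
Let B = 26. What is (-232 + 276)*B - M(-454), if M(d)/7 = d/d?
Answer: 1137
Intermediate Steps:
M(d) = 7 (M(d) = 7*(d/d) = 7*1 = 7)
(-232 + 276)*B - M(-454) = (-232 + 276)*26 - 1*7 = 44*26 - 7 = 1144 - 7 = 1137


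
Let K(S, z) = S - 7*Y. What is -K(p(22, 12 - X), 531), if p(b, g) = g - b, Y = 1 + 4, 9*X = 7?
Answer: 412/9 ≈ 45.778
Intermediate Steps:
X = 7/9 (X = (1/9)*7 = 7/9 ≈ 0.77778)
Y = 5
K(S, z) = -35 + S (K(S, z) = S - 7*5 = S - 35 = -35 + S)
-K(p(22, 12 - X), 531) = -(-35 + ((12 - 1*7/9) - 1*22)) = -(-35 + ((12 - 7/9) - 22)) = -(-35 + (101/9 - 22)) = -(-35 - 97/9) = -1*(-412/9) = 412/9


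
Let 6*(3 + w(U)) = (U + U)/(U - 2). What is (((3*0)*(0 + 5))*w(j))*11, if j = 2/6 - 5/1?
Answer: 0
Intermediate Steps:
j = -14/3 (j = 2*(⅙) - 5*1 = ⅓ - 5 = -14/3 ≈ -4.6667)
w(U) = -3 + U/(3*(-2 + U)) (w(U) = -3 + ((U + U)/(U - 2))/6 = -3 + ((2*U)/(-2 + U))/6 = -3 + (2*U/(-2 + U))/6 = -3 + U/(3*(-2 + U)))
(((3*0)*(0 + 5))*w(j))*11 = (((3*0)*(0 + 5))*(2*(9 - 4*(-14/3))/(3*(-2 - 14/3))))*11 = ((0*5)*(2*(9 + 56/3)/(3*(-20/3))))*11 = (0*((⅔)*(-3/20)*(83/3)))*11 = (0*(-83/30))*11 = 0*11 = 0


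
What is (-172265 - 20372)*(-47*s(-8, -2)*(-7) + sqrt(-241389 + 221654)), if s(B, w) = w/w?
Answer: -63377573 - 192637*I*sqrt(19735) ≈ -6.3378e+7 - 2.7062e+7*I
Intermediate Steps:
s(B, w) = 1
(-172265 - 20372)*(-47*s(-8, -2)*(-7) + sqrt(-241389 + 221654)) = (-172265 - 20372)*(-47*1*(-7) + sqrt(-241389 + 221654)) = -192637*(-47*(-7) + sqrt(-19735)) = -192637*(329 + I*sqrt(19735)) = -63377573 - 192637*I*sqrt(19735)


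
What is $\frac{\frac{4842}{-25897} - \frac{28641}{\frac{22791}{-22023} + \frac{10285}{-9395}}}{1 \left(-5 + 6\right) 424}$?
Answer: $\frac{10230894364149603}{322549331065600} \approx 31.719$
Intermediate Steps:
$\frac{\frac{4842}{-25897} - \frac{28641}{\frac{22791}{-22023} + \frac{10285}{-9395}}}{1 \left(-5 + 6\right) 424} = \frac{4842 \left(- \frac{1}{25897}\right) - \frac{28641}{22791 \left(- \frac{1}{22023}\right) + 10285 \left(- \frac{1}{9395}\right)}}{1 \cdot 1 \cdot 424} = \frac{- \frac{4842}{25897} - \frac{28641}{- \frac{7597}{7341} - \frac{2057}{1879}}}{1 \cdot 424} = \frac{- \frac{4842}{25897} - \frac{28641}{- \frac{29375200}{13793739}}}{424} = \left(- \frac{4842}{25897} - - \frac{395066478699}{29375200}\right) \frac{1}{424} = \left(- \frac{4842}{25897} + \frac{395066478699}{29375200}\right) \frac{1}{424} = \frac{10230894364149603}{760729554400} \cdot \frac{1}{424} = \frac{10230894364149603}{322549331065600}$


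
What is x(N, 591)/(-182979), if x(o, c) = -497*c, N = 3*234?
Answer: 97909/60993 ≈ 1.6052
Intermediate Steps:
N = 702
x(N, 591)/(-182979) = -497*591/(-182979) = -293727*(-1/182979) = 97909/60993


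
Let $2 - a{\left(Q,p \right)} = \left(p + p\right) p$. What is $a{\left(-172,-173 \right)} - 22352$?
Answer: $-82208$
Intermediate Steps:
$a{\left(Q,p \right)} = 2 - 2 p^{2}$ ($a{\left(Q,p \right)} = 2 - \left(p + p\right) p = 2 - 2 p p = 2 - 2 p^{2}$)
$a{\left(-172,-173 \right)} - 22352 = \left(2 - 2 \left(-173\right)^{2}\right) - 22352 = \left(2 - 59858\right) - 22352 = -59856 - 22352 = -82208$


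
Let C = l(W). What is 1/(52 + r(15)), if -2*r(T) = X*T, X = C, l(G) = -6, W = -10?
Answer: 1/97 ≈ 0.010309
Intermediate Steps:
C = -6
X = -6
r(T) = 3*T (r(T) = -(-3)*T = 3*T)
1/(52 + r(15)) = 1/(52 + 3*15) = 1/(52 + 45) = 1/97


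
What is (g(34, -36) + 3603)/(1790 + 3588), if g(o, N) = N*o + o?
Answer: 2413/5378 ≈ 0.44868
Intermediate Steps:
g(o, N) = o + N*o
(g(34, -36) + 3603)/(1790 + 3588) = (34*(1 - 36) + 3603)/(1790 + 3588) = (34*(-35) + 3603)/5378 = (-1190 + 3603)*(1/5378) = 2413*(1/5378) = 2413/5378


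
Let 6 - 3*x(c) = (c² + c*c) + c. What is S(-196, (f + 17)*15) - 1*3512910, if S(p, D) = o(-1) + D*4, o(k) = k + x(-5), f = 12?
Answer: -3511184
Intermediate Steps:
x(c) = 2 - 2*c²/3 - c/3 (x(c) = 2 - ((c² + c*c) + c)/3 = 2 - ((c² + c²) + c)/3 = 2 - (2*c² + c)/3 = 2 - (c + 2*c²)/3 = 2 + (-2*c²/3 - c/3) = 2 - 2*c²/3 - c/3)
o(k) = -13 + k (o(k) = k + (2 - ⅔*(-5)² - ⅓*(-5)) = k + (2 - ⅔*25 + 5/3) = k + (2 - 50/3 + 5/3) = k - 13 = -13 + k)
S(p, D) = -14 + 4*D (S(p, D) = (-13 - 1) + D*4 = -14 + 4*D)
S(-196, (f + 17)*15) - 1*3512910 = (-14 + 4*((12 + 17)*15)) - 1*3512910 = (-14 + 4*(29*15)) - 3512910 = (-14 + 4*435) - 3512910 = (-14 + 1740) - 3512910 = 1726 - 3512910 = -3511184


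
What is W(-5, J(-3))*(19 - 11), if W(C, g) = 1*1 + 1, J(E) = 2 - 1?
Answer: 16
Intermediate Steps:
J(E) = 1
W(C, g) = 2 (W(C, g) = 1 + 1 = 2)
W(-5, J(-3))*(19 - 11) = 2*(19 - 11) = 2*8 = 16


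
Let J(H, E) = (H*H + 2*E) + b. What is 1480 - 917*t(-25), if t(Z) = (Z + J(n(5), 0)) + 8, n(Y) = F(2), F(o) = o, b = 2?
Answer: 11567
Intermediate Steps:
n(Y) = 2
J(H, E) = 2 + H² + 2*E (J(H, E) = (H*H + 2*E) + 2 = (H² + 2*E) + 2 = 2 + H² + 2*E)
t(Z) = 14 + Z (t(Z) = (Z + (2 + 2² + 2*0)) + 8 = (Z + (2 + 4 + 0)) + 8 = (Z + 6) + 8 = (6 + Z) + 8 = 14 + Z)
1480 - 917*t(-25) = 1480 - 917*(14 - 25) = 1480 - 917*(-11) = 1480 + 10087 = 11567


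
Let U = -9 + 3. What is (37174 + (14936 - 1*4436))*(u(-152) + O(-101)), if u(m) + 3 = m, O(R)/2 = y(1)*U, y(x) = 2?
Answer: -8533646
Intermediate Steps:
U = -6
O(R) = -24 (O(R) = 2*(2*(-6)) = 2*(-12) = -24)
u(m) = -3 + m
(37174 + (14936 - 1*4436))*(u(-152) + O(-101)) = (37174 + (14936 - 1*4436))*((-3 - 152) - 24) = (37174 + (14936 - 4436))*(-155 - 24) = (37174 + 10500)*(-179) = 47674*(-179) = -8533646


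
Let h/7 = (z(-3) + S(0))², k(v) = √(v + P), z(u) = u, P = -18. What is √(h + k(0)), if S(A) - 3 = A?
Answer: 2^(¼)*√3*√I ≈ 1.4565 + 1.4565*I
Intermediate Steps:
S(A) = 3 + A
k(v) = √(-18 + v) (k(v) = √(v - 18) = √(-18 + v))
h = 0 (h = 7*(-3 + (3 + 0))² = 7*(-3 + 3)² = 7*0² = 7*0 = 0)
√(h + k(0)) = √(0 + √(-18 + 0)) = √(0 + √(-18)) = √(0 + 3*I*√2) = √(3*I*√2) = 2^(¼)*√3*√I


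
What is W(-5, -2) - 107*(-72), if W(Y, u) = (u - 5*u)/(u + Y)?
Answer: 53920/7 ≈ 7702.9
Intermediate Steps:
W(Y, u) = -4*u/(Y + u) (W(Y, u) = (-4*u)/(Y + u) = -4*u/(Y + u))
W(-5, -2) - 107*(-72) = -4*(-2)/(-5 - 2) - 107*(-72) = -4*(-2)/(-7) + 7704 = -4*(-2)*(-1/7) + 7704 = -8/7 + 7704 = 53920/7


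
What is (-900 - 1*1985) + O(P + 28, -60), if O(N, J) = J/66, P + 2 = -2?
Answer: -31745/11 ≈ -2885.9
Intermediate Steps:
P = -4 (P = -2 - 2 = -4)
O(N, J) = J/66 (O(N, J) = J*(1/66) = J/66)
(-900 - 1*1985) + O(P + 28, -60) = (-900 - 1*1985) + (1/66)*(-60) = (-900 - 1985) - 10/11 = -2885 - 10/11 = -31745/11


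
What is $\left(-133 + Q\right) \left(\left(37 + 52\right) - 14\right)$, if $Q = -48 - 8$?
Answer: $-14175$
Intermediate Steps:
$Q = -56$
$\left(-133 + Q\right) \left(\left(37 + 52\right) - 14\right) = \left(-133 - 56\right) \left(\left(37 + 52\right) - 14\right) = - 189 \left(89 - 14\right) = \left(-189\right) 75 = -14175$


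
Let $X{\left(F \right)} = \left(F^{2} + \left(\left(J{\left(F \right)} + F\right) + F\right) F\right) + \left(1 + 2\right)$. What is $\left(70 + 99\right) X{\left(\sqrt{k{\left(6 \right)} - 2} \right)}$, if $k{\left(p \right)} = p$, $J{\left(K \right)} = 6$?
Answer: $4563$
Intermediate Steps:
$X{\left(F \right)} = 3 + F^{2} + F \left(6 + 2 F\right)$ ($X{\left(F \right)} = \left(F^{2} + \left(\left(6 + F\right) + F\right) F\right) + \left(1 + 2\right) = \left(F^{2} + \left(6 + 2 F\right) F\right) + 3 = \left(F^{2} + F \left(6 + 2 F\right)\right) + 3 = 3 + F^{2} + F \left(6 + 2 F\right)$)
$\left(70 + 99\right) X{\left(\sqrt{k{\left(6 \right)} - 2} \right)} = \left(70 + 99\right) \left(3 + 3 \left(\sqrt{6 - 2}\right)^{2} + 6 \sqrt{6 - 2}\right) = 169 \left(3 + 3 \left(\sqrt{4}\right)^{2} + 6 \sqrt{4}\right) = 169 \left(3 + 3 \cdot 2^{2} + 6 \cdot 2\right) = 169 \left(3 + 3 \cdot 4 + 12\right) = 169 \left(3 + 12 + 12\right) = 169 \cdot 27 = 4563$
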